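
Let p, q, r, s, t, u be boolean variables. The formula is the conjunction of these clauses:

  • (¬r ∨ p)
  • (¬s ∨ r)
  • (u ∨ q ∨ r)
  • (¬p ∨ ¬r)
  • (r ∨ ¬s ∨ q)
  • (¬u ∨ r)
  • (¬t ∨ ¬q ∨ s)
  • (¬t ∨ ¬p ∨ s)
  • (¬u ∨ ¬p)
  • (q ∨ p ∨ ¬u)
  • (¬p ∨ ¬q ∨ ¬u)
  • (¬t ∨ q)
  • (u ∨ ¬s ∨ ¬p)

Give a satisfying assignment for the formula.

t occurs only negated in the remaining clauses — set t = False.
Try p = True.
  then r is forced to False.
  then s is forced to False.
  then u is forced to False.
  then q is forced to True.

p=T, q=T, r=F, s=F, t=F, u=F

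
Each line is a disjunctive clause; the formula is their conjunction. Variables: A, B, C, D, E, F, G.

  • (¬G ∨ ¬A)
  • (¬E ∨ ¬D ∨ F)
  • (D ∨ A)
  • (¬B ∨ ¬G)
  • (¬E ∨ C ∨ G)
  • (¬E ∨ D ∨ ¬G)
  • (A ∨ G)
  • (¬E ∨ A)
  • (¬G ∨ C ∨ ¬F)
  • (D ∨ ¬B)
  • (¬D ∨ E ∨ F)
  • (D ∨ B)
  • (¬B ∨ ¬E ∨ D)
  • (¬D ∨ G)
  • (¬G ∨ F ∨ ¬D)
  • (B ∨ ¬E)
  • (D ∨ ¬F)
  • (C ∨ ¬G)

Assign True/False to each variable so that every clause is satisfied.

A=F, B=F, C=T, D=T, E=F, F=T, G=T

Pure literal: C appears only positively; assign C = True.
Branch on A: take A = False.
  then D is forced to True.
  then G is forced to True.
  then B is forced to False.
  then E is forced to False.
  then F is forced to True.
Check each clause:
  1. (¬G ∨ ¬A) — ¬A is true.
  2. (F ∨ ¬E ∨ ¬D) — ¬E is true.
  3. (A ∨ D) — D is true.
  4. (¬G ∨ ¬B) — ¬B is true.
  5. (G ∨ ¬E ∨ C) — C is true.
  6. (D ∨ ¬E ∨ ¬G) — ¬E is true.
  7. (G ∨ A) — G is true.
  8. (A ∨ ¬E) — ¬E is true.
  9. (C ∨ ¬F ∨ ¬G) — C is true.
  10. (D ∨ ¬B) — D is true.
  11. (E ∨ F ∨ ¬D) — F is true.
  12. (B ∨ D) — D is true.
  13. (¬E ∨ D ∨ ¬B) — ¬E is true.
  14. (G ∨ ¬D) — G is true.
  15. (F ∨ ¬G ∨ ¬D) — F is true.
  16. (B ∨ ¬E) — ¬E is true.
  17. (¬F ∨ D) — D is true.
  18. (¬G ∨ C) — C is true.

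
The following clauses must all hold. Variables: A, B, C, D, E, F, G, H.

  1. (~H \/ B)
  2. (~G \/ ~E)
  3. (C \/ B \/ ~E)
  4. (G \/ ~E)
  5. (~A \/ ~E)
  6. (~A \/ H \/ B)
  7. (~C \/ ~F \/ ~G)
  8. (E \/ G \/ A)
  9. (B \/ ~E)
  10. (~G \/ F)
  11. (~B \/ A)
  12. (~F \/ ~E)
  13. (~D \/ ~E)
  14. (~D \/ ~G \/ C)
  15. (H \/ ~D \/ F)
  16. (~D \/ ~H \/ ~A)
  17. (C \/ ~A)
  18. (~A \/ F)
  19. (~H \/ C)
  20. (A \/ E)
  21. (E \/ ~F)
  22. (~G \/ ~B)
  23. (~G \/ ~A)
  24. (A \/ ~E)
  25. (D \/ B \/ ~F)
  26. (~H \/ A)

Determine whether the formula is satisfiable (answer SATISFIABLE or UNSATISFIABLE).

UNSATISFIABLE

A = True:
  propagation gives E=False, C=True, F=True; an empty clause results — contradiction.
A = False:
  propagation gives B=False, H=False, E=False; an empty clause results — contradiction.
Every branch closes, so no satisfying assignment exists.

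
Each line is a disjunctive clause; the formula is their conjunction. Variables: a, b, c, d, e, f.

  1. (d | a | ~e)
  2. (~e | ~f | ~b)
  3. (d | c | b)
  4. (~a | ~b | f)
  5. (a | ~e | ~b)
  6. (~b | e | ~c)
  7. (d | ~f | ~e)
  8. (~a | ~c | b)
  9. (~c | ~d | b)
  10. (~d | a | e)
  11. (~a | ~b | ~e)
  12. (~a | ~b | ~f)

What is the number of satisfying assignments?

10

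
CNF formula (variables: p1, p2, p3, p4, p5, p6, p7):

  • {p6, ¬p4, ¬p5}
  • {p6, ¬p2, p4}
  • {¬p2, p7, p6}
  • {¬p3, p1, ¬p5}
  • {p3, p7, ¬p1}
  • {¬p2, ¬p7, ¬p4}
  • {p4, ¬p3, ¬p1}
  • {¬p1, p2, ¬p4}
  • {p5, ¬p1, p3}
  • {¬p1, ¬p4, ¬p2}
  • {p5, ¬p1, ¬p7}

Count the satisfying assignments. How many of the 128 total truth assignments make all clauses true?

34

Case analysis on p1 and p4:
  p1=T, p4=T: a clause becomes empty — 0.
  p1=T, p4=F: remaining (p2,p3,p5,p6,p7) ∈ {(F,F,T,F,T); (F,F,T,T,T); (T,F,T,T,T)} — 3.
  p1=F, p4=T: 13 of the 32 assignments to (p2,p3,p5,p6,p7) work.
  p1=F, p4=F: p7 free; 9 ways for (p2,p3,p5,p6) × 2^1 = 18.
Total: 0 + 3 + 13 + 18 = 34.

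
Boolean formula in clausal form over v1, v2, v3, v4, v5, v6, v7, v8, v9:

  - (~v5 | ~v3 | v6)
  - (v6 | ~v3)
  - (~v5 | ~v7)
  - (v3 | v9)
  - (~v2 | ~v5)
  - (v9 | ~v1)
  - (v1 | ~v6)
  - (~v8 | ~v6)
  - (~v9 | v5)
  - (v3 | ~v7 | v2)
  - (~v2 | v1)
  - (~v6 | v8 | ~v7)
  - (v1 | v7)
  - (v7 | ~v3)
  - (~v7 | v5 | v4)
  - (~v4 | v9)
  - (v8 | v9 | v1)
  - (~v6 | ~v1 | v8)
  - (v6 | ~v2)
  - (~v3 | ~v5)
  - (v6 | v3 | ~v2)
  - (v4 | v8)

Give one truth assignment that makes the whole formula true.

Try v1 = True.
  then v9 is forced to True.
  then v5 is forced to True.
  then v7 is forced to False.
  then v2 is forced to False.
  then v3 is forced to False.
For the remaining variables, v4 = False, v6 = False, v8 = True works.
Every clause has at least one true literal under this assignment.

v1 = T  v2 = F  v3 = F  v4 = F  v5 = T  v6 = F  v7 = F  v8 = T  v9 = T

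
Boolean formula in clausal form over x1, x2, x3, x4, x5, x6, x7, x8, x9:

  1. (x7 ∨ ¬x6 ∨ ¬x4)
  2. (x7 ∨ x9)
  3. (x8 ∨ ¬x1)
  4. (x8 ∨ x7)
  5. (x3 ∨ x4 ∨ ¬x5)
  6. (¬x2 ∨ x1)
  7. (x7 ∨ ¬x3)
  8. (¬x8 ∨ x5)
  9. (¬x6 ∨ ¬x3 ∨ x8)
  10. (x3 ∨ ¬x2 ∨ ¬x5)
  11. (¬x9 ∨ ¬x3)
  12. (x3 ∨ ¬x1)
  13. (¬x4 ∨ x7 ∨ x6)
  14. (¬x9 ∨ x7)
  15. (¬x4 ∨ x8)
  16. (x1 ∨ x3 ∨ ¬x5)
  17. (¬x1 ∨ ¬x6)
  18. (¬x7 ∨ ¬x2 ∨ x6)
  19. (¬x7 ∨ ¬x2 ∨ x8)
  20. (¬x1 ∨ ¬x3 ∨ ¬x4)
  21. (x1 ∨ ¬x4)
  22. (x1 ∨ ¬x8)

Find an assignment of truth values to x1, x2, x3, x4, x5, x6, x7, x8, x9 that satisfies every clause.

x1 = F  x2 = F  x3 = T  x4 = F  x5 = T  x6 = F  x7 = T  x8 = F  x9 = F

Pure literal: x2 appears only negated; assign x2 = False.
Set x1 = False and propagate.
  then x4 is forced to False.
  then x8 is forced to False.
  then x7 is forced to True.
Try x3 = True.
  then x6 is forced to False.
  then x9 is forced to False.
x5 is now unconstrained; take x5 = True.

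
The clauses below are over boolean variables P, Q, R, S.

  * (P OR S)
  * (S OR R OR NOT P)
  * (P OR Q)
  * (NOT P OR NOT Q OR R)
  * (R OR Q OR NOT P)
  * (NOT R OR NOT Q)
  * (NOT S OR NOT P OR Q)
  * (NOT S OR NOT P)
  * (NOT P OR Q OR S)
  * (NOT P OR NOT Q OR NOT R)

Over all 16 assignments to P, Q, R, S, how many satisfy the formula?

1

Satisfying assignments:
  P=F Q=T R=F S=T
Count: 1.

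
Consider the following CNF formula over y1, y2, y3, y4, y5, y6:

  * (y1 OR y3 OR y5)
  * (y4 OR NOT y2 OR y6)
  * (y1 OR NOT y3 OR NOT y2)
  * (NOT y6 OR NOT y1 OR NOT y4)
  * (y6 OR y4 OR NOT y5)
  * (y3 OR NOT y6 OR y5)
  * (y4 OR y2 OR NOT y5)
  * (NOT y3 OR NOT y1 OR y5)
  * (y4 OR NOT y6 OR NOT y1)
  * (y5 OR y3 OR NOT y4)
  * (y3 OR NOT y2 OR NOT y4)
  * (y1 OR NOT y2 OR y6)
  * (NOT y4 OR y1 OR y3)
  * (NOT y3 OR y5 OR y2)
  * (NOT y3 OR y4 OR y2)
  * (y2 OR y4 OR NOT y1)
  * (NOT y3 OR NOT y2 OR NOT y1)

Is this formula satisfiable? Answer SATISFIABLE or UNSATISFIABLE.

Try y1 = False.
For the remaining variables, y2 = False, y3 = True, y4 = True, y5 = True, y6 = True works.
So y1 = F, y2 = F, y3 = T, y4 = T, y5 = T, y6 = T is a satisfying assignment.

SATISFIABLE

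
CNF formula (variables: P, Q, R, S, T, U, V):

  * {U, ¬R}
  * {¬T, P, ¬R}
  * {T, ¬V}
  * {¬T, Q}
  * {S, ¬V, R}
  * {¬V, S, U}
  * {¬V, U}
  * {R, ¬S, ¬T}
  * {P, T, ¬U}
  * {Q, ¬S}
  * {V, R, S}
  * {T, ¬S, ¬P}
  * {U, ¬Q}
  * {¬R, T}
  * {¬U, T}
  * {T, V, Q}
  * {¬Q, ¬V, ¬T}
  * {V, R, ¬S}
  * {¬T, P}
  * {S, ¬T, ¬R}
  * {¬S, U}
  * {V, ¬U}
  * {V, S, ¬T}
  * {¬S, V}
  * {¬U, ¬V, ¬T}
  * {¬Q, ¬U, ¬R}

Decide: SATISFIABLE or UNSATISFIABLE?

T = True:
  propagation gives Q=True, U=True, V=False; an empty clause results — contradiction.
T = False:
  propagation gives V=False, R=False, S=True; an empty clause results — contradiction.
Every branch closes, so no satisfying assignment exists.

UNSATISFIABLE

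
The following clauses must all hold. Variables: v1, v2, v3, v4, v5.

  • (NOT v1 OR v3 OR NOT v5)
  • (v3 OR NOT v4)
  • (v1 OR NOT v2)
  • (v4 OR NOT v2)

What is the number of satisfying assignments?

13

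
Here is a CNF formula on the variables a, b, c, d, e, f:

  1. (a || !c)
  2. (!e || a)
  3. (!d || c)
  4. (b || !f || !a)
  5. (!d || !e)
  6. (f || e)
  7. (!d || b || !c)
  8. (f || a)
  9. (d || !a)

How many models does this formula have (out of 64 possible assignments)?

3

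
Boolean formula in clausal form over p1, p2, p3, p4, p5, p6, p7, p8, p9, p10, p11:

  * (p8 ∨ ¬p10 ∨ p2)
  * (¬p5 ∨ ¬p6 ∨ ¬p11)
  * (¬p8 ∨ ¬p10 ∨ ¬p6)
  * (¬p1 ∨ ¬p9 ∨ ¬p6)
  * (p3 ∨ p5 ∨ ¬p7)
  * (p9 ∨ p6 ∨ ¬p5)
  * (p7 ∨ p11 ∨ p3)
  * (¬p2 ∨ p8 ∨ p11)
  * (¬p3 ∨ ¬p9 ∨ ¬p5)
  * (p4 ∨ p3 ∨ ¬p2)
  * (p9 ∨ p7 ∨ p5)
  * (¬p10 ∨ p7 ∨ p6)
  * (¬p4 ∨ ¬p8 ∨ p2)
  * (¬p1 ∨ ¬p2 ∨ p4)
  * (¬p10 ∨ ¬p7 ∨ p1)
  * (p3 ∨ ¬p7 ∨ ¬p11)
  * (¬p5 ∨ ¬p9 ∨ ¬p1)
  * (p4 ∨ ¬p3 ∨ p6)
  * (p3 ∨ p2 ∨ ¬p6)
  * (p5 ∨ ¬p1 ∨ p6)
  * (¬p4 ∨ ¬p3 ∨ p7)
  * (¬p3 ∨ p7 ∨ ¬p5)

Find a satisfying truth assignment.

p1=T, p2=F, p3=T, p4=T, p5=F, p6=T, p7=T, p8=F, p9=F, p10=F, p11=F

p10 occurs only negated in the remaining clauses — set p10 = False.
Branch on p1: take p1 = True.
Branch on p2: take p2 = False.
The remaining clauses are satisfied by p3 = True, p4 = True, p5 = False, p6 = True, p7 = True, p8 = False, p9 = False, p11 = False.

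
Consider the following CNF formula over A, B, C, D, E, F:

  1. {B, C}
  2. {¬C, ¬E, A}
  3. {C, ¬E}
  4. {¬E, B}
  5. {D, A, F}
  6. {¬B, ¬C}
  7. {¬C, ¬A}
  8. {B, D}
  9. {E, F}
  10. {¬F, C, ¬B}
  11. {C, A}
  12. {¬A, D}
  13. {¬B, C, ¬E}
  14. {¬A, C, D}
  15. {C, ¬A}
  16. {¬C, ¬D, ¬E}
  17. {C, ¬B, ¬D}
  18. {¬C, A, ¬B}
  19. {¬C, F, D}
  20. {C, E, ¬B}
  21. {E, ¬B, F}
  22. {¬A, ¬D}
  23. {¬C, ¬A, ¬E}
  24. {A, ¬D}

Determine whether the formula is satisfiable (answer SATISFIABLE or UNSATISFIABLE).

UNSATISFIABLE

C = True:
  propagation gives B=False, E=False, A=False, D=True; an empty clause results — contradiction.
C = False:
  propagation gives B=True, E=False; an empty clause results — contradiction.
Every branch closes, so no satisfying assignment exists.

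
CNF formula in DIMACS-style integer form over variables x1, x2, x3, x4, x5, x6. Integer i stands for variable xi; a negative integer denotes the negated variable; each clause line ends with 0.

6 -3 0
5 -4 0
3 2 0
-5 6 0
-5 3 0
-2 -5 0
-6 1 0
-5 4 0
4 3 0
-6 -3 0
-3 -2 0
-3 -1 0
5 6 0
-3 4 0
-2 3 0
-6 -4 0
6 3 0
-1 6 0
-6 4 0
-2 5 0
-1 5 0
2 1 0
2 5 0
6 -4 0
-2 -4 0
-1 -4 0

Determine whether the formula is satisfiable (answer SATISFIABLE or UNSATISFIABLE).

UNSATISFIABLE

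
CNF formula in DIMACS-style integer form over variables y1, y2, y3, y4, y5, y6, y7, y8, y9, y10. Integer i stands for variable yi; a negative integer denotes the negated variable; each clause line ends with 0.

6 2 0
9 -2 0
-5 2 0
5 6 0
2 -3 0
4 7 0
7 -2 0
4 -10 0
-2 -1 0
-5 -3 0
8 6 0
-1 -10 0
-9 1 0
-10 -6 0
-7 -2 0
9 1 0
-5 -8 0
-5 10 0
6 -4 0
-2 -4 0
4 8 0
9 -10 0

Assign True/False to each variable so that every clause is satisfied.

y3 occurs only negated in the remaining clauses — set y3 = False.
Try y1 = True.
  then y2 is forced to False.
  then y6 is forced to True.
  then y5 is forced to False.
  then y10 is forced to False.
Branch on y4: take y4 = True.
y7, y8, y9 are now unconstrained; take y7 = True, y8 = True, y9 = True.

y1=T, y2=F, y3=F, y4=T, y5=F, y6=T, y7=T, y8=T, y9=T, y10=F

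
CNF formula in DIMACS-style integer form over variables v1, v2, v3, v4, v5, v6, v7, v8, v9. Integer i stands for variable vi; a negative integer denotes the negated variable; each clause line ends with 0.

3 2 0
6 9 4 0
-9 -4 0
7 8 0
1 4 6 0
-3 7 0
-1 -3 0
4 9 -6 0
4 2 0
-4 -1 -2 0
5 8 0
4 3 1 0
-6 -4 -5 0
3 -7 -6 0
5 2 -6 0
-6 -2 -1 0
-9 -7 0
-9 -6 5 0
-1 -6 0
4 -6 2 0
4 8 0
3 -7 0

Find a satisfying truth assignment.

v1=False, v2=True, v3=True, v4=True, v5=True, v6=False, v7=True, v8=False, v9=False

Branch on v1: take v1 = False.
Set v2 = True and propagate.
For the remaining variables, v3 = True, v4 = True, v5 = True, v6 = False, v7 = True, v8 = False, v9 = False works.
Every clause has at least one true literal under this assignment.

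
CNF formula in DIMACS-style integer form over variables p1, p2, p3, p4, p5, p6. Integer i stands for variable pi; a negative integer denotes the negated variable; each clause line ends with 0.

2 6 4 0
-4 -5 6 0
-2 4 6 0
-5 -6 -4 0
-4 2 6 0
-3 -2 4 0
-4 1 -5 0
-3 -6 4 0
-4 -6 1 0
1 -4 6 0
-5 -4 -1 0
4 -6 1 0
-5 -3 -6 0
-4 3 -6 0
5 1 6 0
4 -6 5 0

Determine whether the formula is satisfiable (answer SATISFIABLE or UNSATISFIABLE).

SATISFIABLE

Set p1 = True and propagate.
Set p2 = False and propagate.
Branch on p3: take p3 = True.
For the remaining variables, p4 = True, p5 = False, p6 = True works.
So p1=T, p2=F, p3=T, p4=T, p5=F, p6=T is a satisfying assignment.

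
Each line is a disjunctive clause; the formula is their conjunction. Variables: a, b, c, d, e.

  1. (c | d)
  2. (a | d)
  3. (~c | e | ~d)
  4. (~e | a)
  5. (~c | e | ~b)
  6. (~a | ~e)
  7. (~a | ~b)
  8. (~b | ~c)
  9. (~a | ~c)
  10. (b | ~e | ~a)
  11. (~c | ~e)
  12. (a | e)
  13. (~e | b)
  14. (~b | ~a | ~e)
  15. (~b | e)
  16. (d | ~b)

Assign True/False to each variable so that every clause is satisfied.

a=1, b=0, c=0, d=1, e=0

Check each clause:
  1. (d | c) — d is true.
  2. (d | a) — a is true.
  3. (e | ~c | ~d) — ~c is true.
  4. (~e | a) — a is true.
  5. (~b | e | ~c) — ~c is true.
  6. (~a | ~e) — ~e is true.
  7. (~a | ~b) — ~b is true.
  8. (~b | ~c) — ~c is true.
  9. (~c | ~a) — ~c is true.
  10. (~e | b | ~a) — ~e is true.
  11. (~e | ~c) — ~e is true.
  12. (e | a) — a is true.
  13. (b | ~e) — ~e is true.
  14. (~a | ~b | ~e) — ~e is true.
  15. (~b | e) — ~b is true.
  16. (~b | d) — d is true.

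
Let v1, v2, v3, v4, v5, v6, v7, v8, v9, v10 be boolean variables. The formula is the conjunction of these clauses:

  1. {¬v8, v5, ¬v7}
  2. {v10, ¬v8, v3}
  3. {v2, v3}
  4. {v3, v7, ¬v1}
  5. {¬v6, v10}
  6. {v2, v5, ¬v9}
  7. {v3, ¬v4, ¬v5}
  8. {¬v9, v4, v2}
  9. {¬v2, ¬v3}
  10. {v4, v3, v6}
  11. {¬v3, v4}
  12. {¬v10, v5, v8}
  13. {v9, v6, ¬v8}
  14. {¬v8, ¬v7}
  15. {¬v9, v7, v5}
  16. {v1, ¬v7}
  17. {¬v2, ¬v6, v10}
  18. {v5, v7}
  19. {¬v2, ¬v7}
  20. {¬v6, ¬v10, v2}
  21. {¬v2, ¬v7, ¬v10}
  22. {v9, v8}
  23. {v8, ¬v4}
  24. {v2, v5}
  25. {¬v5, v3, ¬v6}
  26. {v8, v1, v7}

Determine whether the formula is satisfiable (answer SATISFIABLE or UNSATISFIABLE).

Branch on v1: take v1 = False.
  then v7 is forced to False.
  then v5 is forced to True.
  then v8 is forced to True.
Set v2 = False and propagate.
  then v3 is forced to True.
  then v4 is forced to True.
For the remaining variables, v6 = False, v9 = True, v10 = True works.
So v1=False  v2=False  v3=True  v4=True  v5=True  v6=False  v7=False  v8=True  v9=True  v10=True is a satisfying assignment.

SATISFIABLE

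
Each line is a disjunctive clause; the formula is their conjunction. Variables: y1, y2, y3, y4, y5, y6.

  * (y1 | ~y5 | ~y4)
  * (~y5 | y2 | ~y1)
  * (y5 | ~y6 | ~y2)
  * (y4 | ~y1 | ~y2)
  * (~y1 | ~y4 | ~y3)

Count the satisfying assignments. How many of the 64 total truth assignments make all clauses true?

29

Split on y1, then y2.
  y1=1, y2=1: remaining (y3,y4,y5,y6) ∈ {(0,1,0,0); (0,1,1,0); (0,1,1,1)} — 3.
  y1=1, y2=0: y6 free; 3 ways for (y3,y4,y5) × 2^1 = 6.
  y1=0, y2=1: y3 free; 4 ways for (y4,y5,y6) × 2^1 = 8.
  y1=0, y2=0: y3, y6 free; 3 ways for (y4,y5) × 2^2 = 12.
Total: 3 + 6 + 8 + 12 = 29.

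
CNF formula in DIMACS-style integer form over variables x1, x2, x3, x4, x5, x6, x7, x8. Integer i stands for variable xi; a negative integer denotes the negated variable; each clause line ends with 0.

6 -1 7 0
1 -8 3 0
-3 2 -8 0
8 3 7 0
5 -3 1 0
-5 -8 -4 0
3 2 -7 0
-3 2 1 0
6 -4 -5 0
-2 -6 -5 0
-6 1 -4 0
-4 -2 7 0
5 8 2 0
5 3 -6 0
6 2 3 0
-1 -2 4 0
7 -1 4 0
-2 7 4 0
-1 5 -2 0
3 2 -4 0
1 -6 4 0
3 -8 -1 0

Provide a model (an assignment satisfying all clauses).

x1=True  x2=False  x3=True  x4=False  x5=True  x6=False  x7=True  x8=False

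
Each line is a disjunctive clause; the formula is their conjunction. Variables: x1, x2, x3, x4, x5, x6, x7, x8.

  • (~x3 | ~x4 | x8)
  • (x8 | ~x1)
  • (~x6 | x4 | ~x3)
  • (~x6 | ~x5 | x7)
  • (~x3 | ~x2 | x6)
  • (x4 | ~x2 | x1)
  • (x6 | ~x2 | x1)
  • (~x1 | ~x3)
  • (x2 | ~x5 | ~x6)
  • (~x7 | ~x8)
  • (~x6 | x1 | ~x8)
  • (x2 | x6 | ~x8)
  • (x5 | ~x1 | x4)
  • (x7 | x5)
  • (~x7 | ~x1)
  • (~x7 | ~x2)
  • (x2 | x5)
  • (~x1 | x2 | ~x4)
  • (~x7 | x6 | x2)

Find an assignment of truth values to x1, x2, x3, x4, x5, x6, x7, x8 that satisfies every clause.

x3 occurs only negated in the remaining clauses — set x3 = False.
Branch on x1: take x1 = False.
For the remaining variables, x2 = False, x4 = True, x5 = True, x6 = False, x7 = False, x8 = False works.

x1=False, x2=False, x3=False, x4=True, x5=True, x6=False, x7=False, x8=False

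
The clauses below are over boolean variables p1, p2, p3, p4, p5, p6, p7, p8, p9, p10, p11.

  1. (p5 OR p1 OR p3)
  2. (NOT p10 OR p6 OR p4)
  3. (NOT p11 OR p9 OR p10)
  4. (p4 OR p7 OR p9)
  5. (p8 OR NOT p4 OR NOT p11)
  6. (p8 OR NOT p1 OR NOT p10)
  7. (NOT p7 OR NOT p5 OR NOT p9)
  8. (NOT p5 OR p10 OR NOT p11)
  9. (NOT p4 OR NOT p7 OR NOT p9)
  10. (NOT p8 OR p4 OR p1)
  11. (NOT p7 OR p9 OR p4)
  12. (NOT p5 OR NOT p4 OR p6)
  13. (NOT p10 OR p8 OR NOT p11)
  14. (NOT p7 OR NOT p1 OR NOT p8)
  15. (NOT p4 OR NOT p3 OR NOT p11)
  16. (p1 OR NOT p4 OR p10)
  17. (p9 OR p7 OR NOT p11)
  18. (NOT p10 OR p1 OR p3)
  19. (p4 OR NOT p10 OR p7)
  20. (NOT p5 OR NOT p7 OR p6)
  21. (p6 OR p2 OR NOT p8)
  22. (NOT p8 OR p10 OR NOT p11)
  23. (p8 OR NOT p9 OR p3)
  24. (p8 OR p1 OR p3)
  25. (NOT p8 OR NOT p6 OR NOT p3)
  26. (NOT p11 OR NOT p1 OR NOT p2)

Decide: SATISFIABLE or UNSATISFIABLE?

SATISFIABLE

p11 occurs only negated in the remaining clauses — set p11 = False.
Branch on p1: take p1 = True.
Set p2 = True and propagate.
Set p3 = True and propagate.
The remaining clauses are satisfied by p4 = False, p5 = False, p6 = False, p7 = False, p8 = True, p9 = True, p10 = False.
So p1 = T  p2 = T  p3 = T  p4 = F  p5 = F  p6 = F  p7 = F  p8 = T  p9 = T  p10 = F  p11 = F is a satisfying assignment.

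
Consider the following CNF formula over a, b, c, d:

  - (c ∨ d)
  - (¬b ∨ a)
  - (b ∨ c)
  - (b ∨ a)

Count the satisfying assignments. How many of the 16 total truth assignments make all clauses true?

5

Satisfying assignments:
  a=1 b=0 c=1 d=0
  a=1 b=0 c=1 d=1
  a=1 b=1 c=0 d=1
  a=1 b=1 c=1 d=0
  a=1 b=1 c=1 d=1
Count: 5.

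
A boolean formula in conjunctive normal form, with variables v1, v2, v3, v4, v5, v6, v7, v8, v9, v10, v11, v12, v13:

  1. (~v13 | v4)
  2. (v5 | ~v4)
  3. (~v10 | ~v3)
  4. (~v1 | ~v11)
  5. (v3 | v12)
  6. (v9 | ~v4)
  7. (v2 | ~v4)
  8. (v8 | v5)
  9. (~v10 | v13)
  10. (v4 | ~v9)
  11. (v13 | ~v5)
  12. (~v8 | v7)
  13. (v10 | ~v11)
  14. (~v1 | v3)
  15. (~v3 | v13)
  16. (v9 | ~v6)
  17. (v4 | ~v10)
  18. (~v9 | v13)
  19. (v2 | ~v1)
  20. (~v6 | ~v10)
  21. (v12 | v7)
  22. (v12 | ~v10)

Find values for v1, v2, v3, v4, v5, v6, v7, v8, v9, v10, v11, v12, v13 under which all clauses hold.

v1=T, v2=T, v3=T, v4=T, v5=T, v6=F, v7=T, v8=F, v9=T, v10=F, v11=F, v12=F, v13=T

Pure literal: v2 appears only positively; assign v2 = True.
v6 occurs only negated in the remaining clauses — set v6 = False.
Branch on v1: take v1 = True.
  then v11 is forced to False.
  then v3 is forced to True.
  then v10 is forced to False.
  then v13 is forced to True.
  then v4 is forced to True.
  then v5 is forced to True.
  then v9 is forced to True.
Branch on v7: take v7 = True.
v8, v12 are now unconstrained; take v8 = False, v12 = False.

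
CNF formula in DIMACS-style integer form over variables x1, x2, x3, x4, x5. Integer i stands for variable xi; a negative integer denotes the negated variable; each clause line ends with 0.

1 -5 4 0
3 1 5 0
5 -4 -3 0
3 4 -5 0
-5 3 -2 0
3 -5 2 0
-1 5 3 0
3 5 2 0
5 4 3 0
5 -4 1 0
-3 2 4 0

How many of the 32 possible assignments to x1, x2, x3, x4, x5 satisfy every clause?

7

Case analysis on x5 and x3:
  x5=1, x3=1: 5 of the 8 assignments to (x1,x2,x4) work.
  x5=1, x3=0: a clause becomes empty — 0.
  x5=0, x3=1: remaining (x1,x2,x4) ∈ {(0,1,0); (1,1,0)} — 2.
  x5=0, x3=0: a clause becomes empty — 0.
Total: 5 + 0 + 2 + 0 = 7.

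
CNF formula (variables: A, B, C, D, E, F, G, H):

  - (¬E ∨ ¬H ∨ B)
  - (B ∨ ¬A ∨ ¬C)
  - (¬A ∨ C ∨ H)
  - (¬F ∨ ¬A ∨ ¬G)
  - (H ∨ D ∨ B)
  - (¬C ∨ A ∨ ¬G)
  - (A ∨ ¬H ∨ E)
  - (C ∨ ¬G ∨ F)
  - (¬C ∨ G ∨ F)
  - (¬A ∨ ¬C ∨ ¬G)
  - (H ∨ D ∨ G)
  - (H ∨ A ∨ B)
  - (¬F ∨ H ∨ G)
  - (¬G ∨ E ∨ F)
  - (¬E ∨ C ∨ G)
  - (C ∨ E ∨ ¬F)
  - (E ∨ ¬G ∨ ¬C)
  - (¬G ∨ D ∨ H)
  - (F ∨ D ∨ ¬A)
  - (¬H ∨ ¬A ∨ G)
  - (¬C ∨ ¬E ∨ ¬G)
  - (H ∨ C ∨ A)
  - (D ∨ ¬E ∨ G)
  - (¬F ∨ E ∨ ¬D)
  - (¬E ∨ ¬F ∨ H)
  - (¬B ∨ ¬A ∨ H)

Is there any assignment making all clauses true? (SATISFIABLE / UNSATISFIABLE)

SATISFIABLE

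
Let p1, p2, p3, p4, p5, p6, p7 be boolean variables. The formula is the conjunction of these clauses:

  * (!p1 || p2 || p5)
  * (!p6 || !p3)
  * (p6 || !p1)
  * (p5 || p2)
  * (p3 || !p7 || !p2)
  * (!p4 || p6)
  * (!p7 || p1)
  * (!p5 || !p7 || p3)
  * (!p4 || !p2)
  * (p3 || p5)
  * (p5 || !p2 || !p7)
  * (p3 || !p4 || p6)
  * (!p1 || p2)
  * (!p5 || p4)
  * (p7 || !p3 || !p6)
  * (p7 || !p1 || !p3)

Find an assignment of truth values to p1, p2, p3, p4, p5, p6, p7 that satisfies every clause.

p1=F  p2=F  p3=F  p4=T  p5=T  p6=T  p7=F

Set p1 = False and propagate.
  then p7 is forced to False.
The remaining clauses are satisfied by p2 = False, p3 = False, p4 = True, p5 = True, p6 = True.
Check each clause:
  1. (!p1 || p5 || p2) — p5 is true.
  2. (!p3 || !p6) — !p3 is true.
  3. (!p1 || p6) — !p1 is true.
  4. (p5 || p2) — p5 is true.
  5. (!p7 || !p2 || p3) — !p7 is true.
  6. (p6 || !p4) — p6 is true.
  7. (p1 || !p7) — !p7 is true.
  8. (!p7 || !p5 || p3) — !p7 is true.
  9. (!p4 || !p2) — !p2 is true.
  10. (p3 || p5) — p5 is true.
  11. (!p7 || !p2 || p5) — !p7 is true.
  12. (p3 || !p4 || p6) — p6 is true.
  13. (!p1 || p2) — !p1 is true.
  14. (!p5 || p4) — p4 is true.
  15. (p7 || !p3 || !p6) — !p3 is true.
  16. (!p3 || p7 || !p1) — !p3 is true.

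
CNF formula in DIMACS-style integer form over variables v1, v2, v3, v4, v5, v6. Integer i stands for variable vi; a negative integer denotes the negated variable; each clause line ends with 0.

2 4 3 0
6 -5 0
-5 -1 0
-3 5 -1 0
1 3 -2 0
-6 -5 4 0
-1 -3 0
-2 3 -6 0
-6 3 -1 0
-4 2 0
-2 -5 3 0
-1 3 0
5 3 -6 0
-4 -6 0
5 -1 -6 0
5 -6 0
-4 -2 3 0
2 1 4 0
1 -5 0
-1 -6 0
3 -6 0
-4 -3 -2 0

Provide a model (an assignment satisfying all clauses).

v1 = False, v2 = True, v3 = True, v4 = False, v5 = False, v6 = False

Try v1 = False.
  then v5 is forced to False.
  then v6 is forced to False.
The remaining clauses are satisfied by v2 = True, v3 = True, v4 = False.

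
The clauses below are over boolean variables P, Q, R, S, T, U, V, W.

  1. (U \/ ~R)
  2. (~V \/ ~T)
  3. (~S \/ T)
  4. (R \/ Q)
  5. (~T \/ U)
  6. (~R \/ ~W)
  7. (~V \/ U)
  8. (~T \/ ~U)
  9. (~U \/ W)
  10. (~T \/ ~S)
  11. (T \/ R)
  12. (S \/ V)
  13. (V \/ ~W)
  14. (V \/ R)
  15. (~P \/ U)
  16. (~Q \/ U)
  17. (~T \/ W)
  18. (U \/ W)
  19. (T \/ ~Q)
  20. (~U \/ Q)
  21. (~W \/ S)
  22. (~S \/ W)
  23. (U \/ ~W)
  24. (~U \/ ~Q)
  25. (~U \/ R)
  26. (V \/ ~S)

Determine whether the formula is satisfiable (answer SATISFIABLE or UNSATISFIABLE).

UNSATISFIABLE

U = True:
  propagation gives T=False, S=False, W=True; an empty clause results — contradiction.
U = False:
  propagation gives R=False, Q=True; an empty clause results — contradiction.
Every branch closes, so no satisfying assignment exists.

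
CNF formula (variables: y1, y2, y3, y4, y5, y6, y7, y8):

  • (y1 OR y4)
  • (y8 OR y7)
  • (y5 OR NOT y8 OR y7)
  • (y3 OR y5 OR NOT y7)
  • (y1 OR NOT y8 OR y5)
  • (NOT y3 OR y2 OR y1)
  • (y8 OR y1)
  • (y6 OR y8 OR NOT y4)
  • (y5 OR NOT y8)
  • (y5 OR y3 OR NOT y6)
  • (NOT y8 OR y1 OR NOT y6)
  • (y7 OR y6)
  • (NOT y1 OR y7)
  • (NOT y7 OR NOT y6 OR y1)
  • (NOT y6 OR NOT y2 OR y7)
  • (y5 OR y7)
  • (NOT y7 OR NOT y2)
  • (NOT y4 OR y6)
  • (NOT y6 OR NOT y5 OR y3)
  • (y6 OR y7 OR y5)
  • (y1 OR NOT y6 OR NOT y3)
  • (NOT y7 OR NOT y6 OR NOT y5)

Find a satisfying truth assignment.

Set y1 = True and propagate.
  then y7 is forced to True.
  then y2 is forced to False.
For the remaining variables, y3 = False, y4 = False, y5 = True, y6 = False, y8 = False works.

y1=1  y2=0  y3=0  y4=0  y5=1  y6=0  y7=1  y8=0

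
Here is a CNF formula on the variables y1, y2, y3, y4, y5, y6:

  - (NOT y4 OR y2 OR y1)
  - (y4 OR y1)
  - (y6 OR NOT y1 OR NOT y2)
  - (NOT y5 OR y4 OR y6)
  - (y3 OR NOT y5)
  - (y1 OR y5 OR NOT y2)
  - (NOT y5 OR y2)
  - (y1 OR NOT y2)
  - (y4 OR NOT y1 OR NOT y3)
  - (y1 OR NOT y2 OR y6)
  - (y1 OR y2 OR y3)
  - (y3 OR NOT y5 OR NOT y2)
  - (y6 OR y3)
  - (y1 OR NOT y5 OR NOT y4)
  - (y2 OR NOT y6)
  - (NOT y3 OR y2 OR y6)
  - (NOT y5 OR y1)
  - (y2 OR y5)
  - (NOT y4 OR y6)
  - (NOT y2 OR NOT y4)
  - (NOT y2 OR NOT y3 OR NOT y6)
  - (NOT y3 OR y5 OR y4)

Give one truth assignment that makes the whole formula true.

y1=1, y2=1, y3=0, y4=0, y5=0, y6=1

Check each clause:
  1. (y2 OR y1 OR NOT y4) — y1 is true.
  2. (y4 OR y1) — y1 is true.
  3. (y6 OR NOT y2 OR NOT y1) — y6 is true.
  4. (NOT y5 OR y4 OR y6) — NOT y5 is true.
  5. (NOT y5 OR y3) — NOT y5 is true.
  6. (y5 OR NOT y2 OR y1) — y1 is true.
  7. (y2 OR NOT y5) — y2 is true.
  8. (NOT y2 OR y1) — y1 is true.
  9. (NOT y1 OR NOT y3 OR y4) — NOT y3 is true.
  10. (NOT y2 OR y1 OR y6) — y1 is true.
  11. (y2 OR y3 OR y1) — y1 is true.
  12. (NOT y5 OR NOT y2 OR y3) — NOT y5 is true.
  13. (y6 OR y3) — y6 is true.
  14. (NOT y4 OR NOT y5 OR y1) — y1 is true.
  15. (NOT y6 OR y2) — y2 is true.
  16. (y2 OR NOT y3 OR y6) — y2 is true.
  17. (y1 OR NOT y5) — y1 is true.
  18. (y5 OR y2) — y2 is true.
  19. (y6 OR NOT y4) — NOT y4 is true.
  20. (NOT y4 OR NOT y2) — NOT y4 is true.
  21. (NOT y3 OR NOT y6 OR NOT y2) — NOT y3 is true.
  22. (y5 OR y4 OR NOT y3) — NOT y3 is true.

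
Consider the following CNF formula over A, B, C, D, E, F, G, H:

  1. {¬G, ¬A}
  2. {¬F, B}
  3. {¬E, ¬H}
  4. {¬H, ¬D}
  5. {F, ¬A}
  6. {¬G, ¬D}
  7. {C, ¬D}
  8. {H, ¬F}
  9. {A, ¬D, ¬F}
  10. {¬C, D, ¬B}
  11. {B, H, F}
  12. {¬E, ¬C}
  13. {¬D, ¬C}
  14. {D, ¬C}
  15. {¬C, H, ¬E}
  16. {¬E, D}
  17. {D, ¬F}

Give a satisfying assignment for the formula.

A=F, B=T, C=F, D=F, E=F, F=F, G=T, H=F

Check each clause:
  1. {¬G, ¬A} — ¬A is true.
  2. {B, ¬F} — ¬F is true.
  3. {¬E, ¬H} — ¬H is true.
  4. {¬D, ¬H} — ¬H is true.
  5. {¬A, F} — ¬A is true.
  6. {¬D, ¬G} — ¬D is true.
  7. {C, ¬D} — ¬D is true.
  8. {¬F, H} — ¬F is true.
  9. {¬F, ¬D, A} — ¬F is true.
  10. {D, ¬C, ¬B} — ¬C is true.
  11. {H, F, B} — B is true.
  12. {¬E, ¬C} — ¬E is true.
  13. {¬C, ¬D} — ¬D is true.
  14. {¬C, D} — ¬C is true.
  15. {¬C, ¬E, H} — ¬E is true.
  16. {D, ¬E} — ¬E is true.
  17. {D, ¬F} — ¬F is true.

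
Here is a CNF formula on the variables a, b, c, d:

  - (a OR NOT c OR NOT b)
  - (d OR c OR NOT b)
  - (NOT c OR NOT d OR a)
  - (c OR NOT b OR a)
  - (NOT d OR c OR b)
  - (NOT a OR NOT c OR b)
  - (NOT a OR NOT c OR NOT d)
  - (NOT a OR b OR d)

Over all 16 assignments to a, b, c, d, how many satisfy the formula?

The models are:
  a=F b=F c=F d=F
  a=F b=F c=T d=F
  a=T b=T c=F d=T
  a=T b=T c=T d=F
That's 4 in total.

4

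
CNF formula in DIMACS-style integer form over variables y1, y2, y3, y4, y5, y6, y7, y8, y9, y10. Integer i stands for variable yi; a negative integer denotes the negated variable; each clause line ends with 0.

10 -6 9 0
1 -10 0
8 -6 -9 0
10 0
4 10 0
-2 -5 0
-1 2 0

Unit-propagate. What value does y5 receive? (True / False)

False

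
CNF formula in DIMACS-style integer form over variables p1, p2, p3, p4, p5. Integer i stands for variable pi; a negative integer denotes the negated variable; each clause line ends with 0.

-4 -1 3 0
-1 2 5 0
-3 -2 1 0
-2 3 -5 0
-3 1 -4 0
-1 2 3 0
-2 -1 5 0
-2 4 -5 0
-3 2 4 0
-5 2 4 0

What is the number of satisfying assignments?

Case analysis on p2 and p1:
  p2=1, p1=1: remaining (p3,p4,p5) ∈ {(1,1,1)} — 1.
  p2=1, p1=0: remaining (p3,p4,p5) ∈ {(0,0,0); (0,1,0)} — 2.
  p2=0, p1=1: remaining (p3,p4,p5) ∈ {(1,1,1)} — 1.
  p2=0, p1=0: remaining (p3,p4,p5) ∈ {(0,0,0); (0,1,0); (0,1,1)} — 3.
Total: 1 + 2 + 1 + 3 = 7.

7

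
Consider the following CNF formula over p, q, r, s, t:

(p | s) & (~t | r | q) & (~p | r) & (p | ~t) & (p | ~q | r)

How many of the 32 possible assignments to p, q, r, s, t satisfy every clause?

11

Case analysis on p and r:
  p=1, r=1: q, s, t free → 2^3 = 8.
  p=1, r=0: a clause becomes empty — 0.
  p=0, r=1: remaining (q,s,t) ∈ {(0,1,0); (1,1,0)} — 2.
  p=0, r=0: remaining (q,s,t) ∈ {(0,1,0)} — 1.
Total: 8 + 0 + 2 + 1 = 11.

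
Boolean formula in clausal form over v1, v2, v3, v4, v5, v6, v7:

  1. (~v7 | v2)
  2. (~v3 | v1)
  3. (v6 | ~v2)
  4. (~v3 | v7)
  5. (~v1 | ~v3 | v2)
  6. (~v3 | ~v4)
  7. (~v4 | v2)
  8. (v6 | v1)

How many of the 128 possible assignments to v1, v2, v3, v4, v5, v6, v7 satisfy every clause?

Split on v2, then v3.
  v2=T, v3=T: remaining (v1,v4,v5,v6,v7) ∈ {(T,F,F,T,T); (T,F,T,T,T)} — 2.
  v2=T, v3=F: forces v6=T; v1, v4, v5, v7 free → 2^4 = 16.
  v2=F, v3=T: a clause becomes empty — 0.
  v2=F, v3=F: v5 free; 3 ways for (v1,v4,v6,v7) × 2^1 = 6.
Total: 2 + 16 + 0 + 6 = 24.

24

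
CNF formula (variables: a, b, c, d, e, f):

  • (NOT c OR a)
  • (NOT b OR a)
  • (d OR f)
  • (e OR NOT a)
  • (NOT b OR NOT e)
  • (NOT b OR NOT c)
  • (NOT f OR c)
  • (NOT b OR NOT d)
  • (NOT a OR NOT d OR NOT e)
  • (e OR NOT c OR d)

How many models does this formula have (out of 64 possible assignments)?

Satisfying assignments:
  a=0 b=0 c=0 d=1 e=0 f=0
  a=0 b=0 c=0 d=1 e=1 f=0
  a=1 b=0 c=1 d=0 e=1 f=1
That's 3 in total.

3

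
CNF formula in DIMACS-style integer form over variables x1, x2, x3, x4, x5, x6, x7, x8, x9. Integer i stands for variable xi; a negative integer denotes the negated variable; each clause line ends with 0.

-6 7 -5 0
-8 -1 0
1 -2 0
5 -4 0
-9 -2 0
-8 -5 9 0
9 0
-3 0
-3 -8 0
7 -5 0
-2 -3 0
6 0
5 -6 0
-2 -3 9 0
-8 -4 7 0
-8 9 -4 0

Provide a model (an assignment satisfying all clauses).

The clause (x9) is unit: x9 must be True.
Unit propagation: (¬x2) forces x2 = False.
(¬x3) is a unit clause, so x3 = False.
Unit propagation: (x6) forces x6 = True.
Unit propagation: (x5) forces x5 = True.
(x7) is a unit clause, so x7 = True.
Pure literal: x1 appears only negated; assign x1 = False.
x4, x8 are now unconstrained; take x4 = True, x8 = True.
Every clause has at least one true literal under this assignment.

x1=False, x2=False, x3=False, x4=True, x5=True, x6=True, x7=True, x8=True, x9=True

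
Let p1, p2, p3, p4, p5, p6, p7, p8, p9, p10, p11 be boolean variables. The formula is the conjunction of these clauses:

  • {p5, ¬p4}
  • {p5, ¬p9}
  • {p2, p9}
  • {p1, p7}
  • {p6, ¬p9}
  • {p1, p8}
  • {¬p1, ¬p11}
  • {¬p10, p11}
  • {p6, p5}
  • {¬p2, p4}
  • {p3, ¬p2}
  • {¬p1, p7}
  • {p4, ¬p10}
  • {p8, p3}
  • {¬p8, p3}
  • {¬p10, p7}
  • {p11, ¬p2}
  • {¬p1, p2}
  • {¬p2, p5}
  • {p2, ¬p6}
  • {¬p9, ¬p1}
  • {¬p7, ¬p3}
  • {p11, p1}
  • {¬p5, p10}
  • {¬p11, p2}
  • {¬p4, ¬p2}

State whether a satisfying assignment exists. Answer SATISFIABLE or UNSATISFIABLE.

UNSATISFIABLE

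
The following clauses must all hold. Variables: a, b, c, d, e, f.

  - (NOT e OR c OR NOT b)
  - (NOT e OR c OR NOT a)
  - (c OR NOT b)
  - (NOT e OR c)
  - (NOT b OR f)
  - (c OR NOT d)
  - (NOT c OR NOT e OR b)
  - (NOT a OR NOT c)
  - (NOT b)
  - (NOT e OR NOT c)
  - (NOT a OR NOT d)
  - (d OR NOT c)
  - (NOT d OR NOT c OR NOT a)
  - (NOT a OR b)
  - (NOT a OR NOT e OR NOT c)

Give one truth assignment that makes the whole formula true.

a=False, b=False, c=False, d=False, e=False, f=True

Unit propagation: (NOT b) forces b = False.
The clause (NOT a) is unit: a must be False.
e occurs only negated in the remaining clauses — set e = False.
Branch on c: take c = False.
  then d is forced to False.
f is now unconstrained; take f = True.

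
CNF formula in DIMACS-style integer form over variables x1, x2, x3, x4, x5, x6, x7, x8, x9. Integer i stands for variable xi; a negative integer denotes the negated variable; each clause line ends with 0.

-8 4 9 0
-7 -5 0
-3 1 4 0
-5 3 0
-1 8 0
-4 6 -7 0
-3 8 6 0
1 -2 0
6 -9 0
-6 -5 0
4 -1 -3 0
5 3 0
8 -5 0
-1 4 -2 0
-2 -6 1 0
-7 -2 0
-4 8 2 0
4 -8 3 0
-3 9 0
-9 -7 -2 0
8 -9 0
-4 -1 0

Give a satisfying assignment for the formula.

x7 occurs only negated in the remaining clauses — set x7 = False.
Branch on x1: take x1 = False.
  then x2 is forced to False.
Set x3 = True and propagate.
  then x4 is forced to True.
  then x8 is forced to True.
  then x9 is forced to True.
  then x6 is forced to True.
  then x5 is forced to False.

x1=False, x2=False, x3=True, x4=True, x5=False, x6=True, x7=False, x8=True, x9=True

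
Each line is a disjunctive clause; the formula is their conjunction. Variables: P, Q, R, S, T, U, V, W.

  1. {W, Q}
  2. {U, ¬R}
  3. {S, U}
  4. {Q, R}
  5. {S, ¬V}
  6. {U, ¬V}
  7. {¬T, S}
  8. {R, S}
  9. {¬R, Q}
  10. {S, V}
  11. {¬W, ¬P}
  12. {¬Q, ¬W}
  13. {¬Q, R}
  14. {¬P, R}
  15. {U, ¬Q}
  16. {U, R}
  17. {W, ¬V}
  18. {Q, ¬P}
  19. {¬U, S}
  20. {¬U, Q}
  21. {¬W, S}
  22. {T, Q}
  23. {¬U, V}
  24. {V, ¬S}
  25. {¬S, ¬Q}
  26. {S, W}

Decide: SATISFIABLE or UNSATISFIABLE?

UNSATISFIABLE

Q = True:
  propagation gives W=False, R=True, U=True, V=False; an empty clause results — contradiction.
Q = False:
  propagation gives W=True, R=True; an empty clause results — contradiction.
Every branch closes, so no satisfying assignment exists.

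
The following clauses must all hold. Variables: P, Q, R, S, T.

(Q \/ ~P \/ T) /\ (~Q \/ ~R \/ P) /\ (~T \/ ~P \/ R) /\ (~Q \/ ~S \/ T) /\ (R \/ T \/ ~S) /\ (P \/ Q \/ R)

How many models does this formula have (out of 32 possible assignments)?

13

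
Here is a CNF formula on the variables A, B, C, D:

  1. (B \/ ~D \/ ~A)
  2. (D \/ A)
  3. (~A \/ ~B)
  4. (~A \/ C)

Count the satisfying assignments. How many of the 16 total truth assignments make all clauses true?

The models are:
  A=F B=F C=F D=T
  A=F B=F C=T D=T
  A=F B=T C=F D=T
  A=F B=T C=T D=T
  A=T B=F C=T D=F
That's 5 in total.

5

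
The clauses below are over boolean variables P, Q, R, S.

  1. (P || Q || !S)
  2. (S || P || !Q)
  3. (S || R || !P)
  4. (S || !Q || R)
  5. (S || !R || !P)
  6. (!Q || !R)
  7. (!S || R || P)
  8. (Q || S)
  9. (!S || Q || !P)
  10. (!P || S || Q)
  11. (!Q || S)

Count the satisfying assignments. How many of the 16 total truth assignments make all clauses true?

Satisfying assignments:
  P=1 Q=1 R=0 S=1
That's 1 in total.

1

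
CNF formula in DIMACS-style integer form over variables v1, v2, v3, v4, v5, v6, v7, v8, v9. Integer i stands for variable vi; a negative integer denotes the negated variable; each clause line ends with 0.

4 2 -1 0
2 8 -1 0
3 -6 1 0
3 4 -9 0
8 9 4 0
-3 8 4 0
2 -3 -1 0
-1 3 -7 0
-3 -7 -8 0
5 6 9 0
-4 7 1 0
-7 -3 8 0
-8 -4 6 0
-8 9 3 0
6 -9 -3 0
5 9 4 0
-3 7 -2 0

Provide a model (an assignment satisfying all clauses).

v1 = F, v2 = F, v3 = F, v4 = T, v5 = T, v6 = F, v7 = T, v8 = F, v9 = F

Pure literal: v5 appears only positively; assign v5 = True.
Set v1 = False and propagate.
For the remaining variables, v2 = False, v3 = False, v4 = True, v6 = False, v7 = True, v8 = False, v9 = False works.
Check each clause:
  1. (v4 | v2 | ~v1) — v4 is true.
  2. (~v1 | v8 | v2) — ~v1 is true.
  3. (v1 | ~v6 | v3) — ~v6 is true.
  4. (v4 | v3 | ~v9) — v4 is true.
  5. (v9 | v4 | v8) — v4 is true.
  6. (v4 | ~v3 | v8) — v4 is true.
  7. (~v1 | ~v3 | v2) — ~v3 is true.
  8. (~v7 | ~v1 | v3) — ~v1 is true.
  9. (~v8 | ~v3 | ~v7) — ~v8 is true.
  10. (v5 | v6 | v9) — v5 is true.
  11. (v7 | v1 | ~v4) — v7 is true.
  12. (~v3 | v8 | ~v7) — ~v3 is true.
  13. (~v4 | ~v8 | v6) — ~v8 is true.
  14. (v9 | v3 | ~v8) — ~v8 is true.
  15. (~v3 | v6 | ~v9) — ~v3 is true.
  16. (v5 | v9 | v4) — v4 is true.
  17. (~v2 | v7 | ~v3) — ~v3 is true.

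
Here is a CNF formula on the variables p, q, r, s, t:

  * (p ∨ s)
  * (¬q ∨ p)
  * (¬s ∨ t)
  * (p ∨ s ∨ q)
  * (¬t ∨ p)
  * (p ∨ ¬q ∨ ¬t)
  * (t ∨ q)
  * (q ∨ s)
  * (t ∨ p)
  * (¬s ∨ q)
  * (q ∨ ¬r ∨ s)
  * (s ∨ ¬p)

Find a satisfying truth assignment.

p = 1, q = 1, r = 1, s = 1, t = 1

Check each clause:
  1. (s ∨ p) — p is true.
  2. (p ∨ ¬q) — p is true.
  3. (t ∨ ¬s) — t is true.
  4. (p ∨ q ∨ s) — p is true.
  5. (¬t ∨ p) — p is true.
  6. (¬t ∨ ¬q ∨ p) — p is true.
  7. (t ∨ q) — q is true.
  8. (s ∨ q) — q is true.
  9. (p ∨ t) — p is true.
  10. (q ∨ ¬s) — q is true.
  11. (s ∨ ¬r ∨ q) — q is true.
  12. (¬p ∨ s) — s is true.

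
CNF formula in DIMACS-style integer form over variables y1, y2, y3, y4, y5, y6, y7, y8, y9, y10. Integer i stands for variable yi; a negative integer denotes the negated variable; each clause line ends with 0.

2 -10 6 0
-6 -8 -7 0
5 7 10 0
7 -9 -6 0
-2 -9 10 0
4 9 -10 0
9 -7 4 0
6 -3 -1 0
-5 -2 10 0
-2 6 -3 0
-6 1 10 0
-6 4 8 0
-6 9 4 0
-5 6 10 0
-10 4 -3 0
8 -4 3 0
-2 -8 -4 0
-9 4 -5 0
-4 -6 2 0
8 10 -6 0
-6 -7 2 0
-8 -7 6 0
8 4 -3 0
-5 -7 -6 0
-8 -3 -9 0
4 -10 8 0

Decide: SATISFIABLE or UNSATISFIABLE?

SATISFIABLE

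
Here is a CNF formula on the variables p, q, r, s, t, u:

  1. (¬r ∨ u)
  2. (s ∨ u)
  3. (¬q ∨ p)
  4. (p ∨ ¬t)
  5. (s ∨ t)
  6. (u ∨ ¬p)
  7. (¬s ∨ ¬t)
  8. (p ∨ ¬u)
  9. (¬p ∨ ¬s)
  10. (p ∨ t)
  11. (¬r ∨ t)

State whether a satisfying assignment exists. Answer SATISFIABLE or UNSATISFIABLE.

SATISFIABLE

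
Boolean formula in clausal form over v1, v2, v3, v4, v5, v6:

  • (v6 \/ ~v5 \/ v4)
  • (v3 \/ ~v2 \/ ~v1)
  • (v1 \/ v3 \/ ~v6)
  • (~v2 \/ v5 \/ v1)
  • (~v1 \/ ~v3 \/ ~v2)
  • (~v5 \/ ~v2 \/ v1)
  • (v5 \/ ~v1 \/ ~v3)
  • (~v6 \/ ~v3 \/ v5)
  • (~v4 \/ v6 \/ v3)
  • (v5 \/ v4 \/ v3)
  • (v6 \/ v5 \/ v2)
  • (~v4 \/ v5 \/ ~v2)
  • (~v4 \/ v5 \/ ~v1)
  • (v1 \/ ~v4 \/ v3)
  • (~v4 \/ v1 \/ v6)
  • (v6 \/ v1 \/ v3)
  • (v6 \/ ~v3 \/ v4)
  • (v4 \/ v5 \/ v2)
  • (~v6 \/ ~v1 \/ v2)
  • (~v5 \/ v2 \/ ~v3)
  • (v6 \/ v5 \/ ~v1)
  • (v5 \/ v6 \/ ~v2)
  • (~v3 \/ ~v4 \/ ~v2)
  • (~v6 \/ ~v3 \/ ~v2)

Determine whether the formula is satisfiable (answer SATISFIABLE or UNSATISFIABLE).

UNSATISFIABLE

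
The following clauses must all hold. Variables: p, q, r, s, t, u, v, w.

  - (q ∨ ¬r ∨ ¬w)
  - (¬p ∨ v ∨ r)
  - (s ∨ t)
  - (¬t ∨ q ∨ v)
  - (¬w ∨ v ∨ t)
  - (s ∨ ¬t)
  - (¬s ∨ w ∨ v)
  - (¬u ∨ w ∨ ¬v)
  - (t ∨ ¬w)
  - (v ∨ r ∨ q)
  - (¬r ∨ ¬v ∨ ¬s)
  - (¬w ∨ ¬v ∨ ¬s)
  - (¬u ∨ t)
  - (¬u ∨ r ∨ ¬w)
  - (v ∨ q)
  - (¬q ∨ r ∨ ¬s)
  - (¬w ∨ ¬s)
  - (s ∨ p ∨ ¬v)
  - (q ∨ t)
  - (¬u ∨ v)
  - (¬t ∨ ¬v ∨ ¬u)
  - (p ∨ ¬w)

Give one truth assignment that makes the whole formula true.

p=F, q=F, r=F, s=T, t=T, u=F, v=T, w=F

u occurs only negated in the remaining clauses — set u = False.
Branch on p: take p = False.
  then w is forced to False.
Set q = False and propagate.
  then v is forced to True.
  then s is forced to True.
  then r is forced to False.
  then t is forced to True.
Every clause has at least one true literal under this assignment.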